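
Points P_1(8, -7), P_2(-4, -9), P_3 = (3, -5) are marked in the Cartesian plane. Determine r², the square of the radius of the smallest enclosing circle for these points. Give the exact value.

37

Side lengths²: P_1P_2² = 148, P_1P_3² = 29, P_2P_3² = 65.
Since P_1P_2² = 148 ≥ 65 + 29 = 94, the angle opposite P_1P_2 is not acute, so the smallest enclosing circle has P_1P_2 as diameter.
Centre = midpoint of P_1P_2 = (2, -8), r² = 148/4 = 37.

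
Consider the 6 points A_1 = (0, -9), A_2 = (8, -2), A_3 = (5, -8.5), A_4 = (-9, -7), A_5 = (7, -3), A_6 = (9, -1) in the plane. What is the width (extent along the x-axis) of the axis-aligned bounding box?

18

max x = 9, min x = -9, so width = 18.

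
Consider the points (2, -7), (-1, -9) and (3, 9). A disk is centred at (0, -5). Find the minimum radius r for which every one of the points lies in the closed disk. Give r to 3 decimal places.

14.318

The required radius is the distance from (0, -5) to the farthest point.
Squared distances: 8, 17, 205.
Maximum is 205, attained at (3, 9).
r = √205 ≈ 14.318.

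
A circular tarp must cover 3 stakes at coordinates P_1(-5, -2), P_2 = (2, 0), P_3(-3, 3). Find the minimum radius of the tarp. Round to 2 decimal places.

3.69

Side lengths²: P_1P_2² = 53, P_1P_3² = 29, P_2P_3² = 34.
Since P_1P_2² = 53 < 34 + 29 = 63, the triangle is acute, so the smallest enclosing circle is the circumcircle.
Circumcentre = (-103/62, -27/62), r² = 26129/1922.
r = √(26129/1922) ≈ 3.69.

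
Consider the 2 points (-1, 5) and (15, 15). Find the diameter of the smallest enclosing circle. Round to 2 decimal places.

The smallest circle enclosing two points has them as diameter endpoints.
Centre = midpoint = (7, 10); r² = |(-1, 5)−(15, 15)|²/4 = 356/4 = 89.
Diameter = 2r = 2√89 ≈ 18.87.

18.87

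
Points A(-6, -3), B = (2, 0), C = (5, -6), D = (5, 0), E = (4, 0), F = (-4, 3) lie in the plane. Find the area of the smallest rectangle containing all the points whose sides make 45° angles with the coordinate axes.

126

In coordinates u = x + y, v = x − y the rectangle is axis-aligned; the map (x,y)→(u,v) scales areas by 2.
u-values: -9, 2, -1, 5, 4, -1; range = 5 − (-9) = 14.
v-values: -3, 2, 11, 5, 4, -7; range = 11 − (-7) = 18.
Area = (14 × 18) / 2 = 126.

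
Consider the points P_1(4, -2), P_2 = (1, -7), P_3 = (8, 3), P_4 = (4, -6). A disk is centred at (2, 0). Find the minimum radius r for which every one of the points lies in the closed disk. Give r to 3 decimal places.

The required radius is the distance from (2, 0) to the farthest point.
Squared distances: 8, 50, 45, 40.
Maximum is 50, attained at P_2.
r = √50 ≈ 7.071.

7.071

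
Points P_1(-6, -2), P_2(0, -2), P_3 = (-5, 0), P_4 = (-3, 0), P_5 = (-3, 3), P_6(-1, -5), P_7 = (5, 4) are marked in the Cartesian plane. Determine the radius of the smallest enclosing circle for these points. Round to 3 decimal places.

6.265

By Welzl's lemma the MEC is supported by two points (diametrically opposite) or three points (on a circumcircle).
The farthest pair is P_1–P_7 with squared distance 157. The circle on this segment as diameter has centre (-0.5, 1) and r² = 157/4 = 39.25.
Check P_2: distance² to centre = 9.25 ≤ 39.25, so it lies inside.
All remaining points lie in this disk, and no smaller disk contains both endpoints, so this is the minimum enclosing circle.
r = √(39.25) ≈ 6.265.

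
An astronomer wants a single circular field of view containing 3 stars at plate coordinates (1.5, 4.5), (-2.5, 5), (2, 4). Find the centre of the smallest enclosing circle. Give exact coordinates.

Call the three points A, B, C in the order given.
Side lengths²: AB² = 16.25, AC² = 0.5, BC² = 21.25.
Since BC² = 21.25 ≥ 16.25 + 0.5 = 16.75, the angle opposite BC is not acute, so the smallest enclosing circle has BC as diameter.
Centre = midpoint of BC = (-0.25, 4.5), r² = 21.25/4 = 5.3125.
Centre = (-0.25, 4.5).

(-0.25, 4.5)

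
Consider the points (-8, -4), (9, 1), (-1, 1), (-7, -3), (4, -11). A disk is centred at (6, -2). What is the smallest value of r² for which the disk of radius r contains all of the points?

The required radius is the distance from (6, -2) to the farthest point.
Squared distances: 200, 18, 58, 170, 85.
Maximum is 200, attained at (-8, -4).

200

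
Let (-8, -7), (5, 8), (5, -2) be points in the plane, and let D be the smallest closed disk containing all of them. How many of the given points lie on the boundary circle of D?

2

Call the three points A, B, C in the order given.
Side lengths²: AB² = 394, AC² = 194, BC² = 100.
Since AB² = 394 ≥ 194 + 100 = 294, the angle opposite AB is not acute, so the smallest enclosing circle has AB as diameter.
Centre = midpoint of AB = (-1.5, 0.5), r² = 394/4 = 98.5.
The points at distance exactly r from the centre are (-8, -7), (5, 8) — 2 points.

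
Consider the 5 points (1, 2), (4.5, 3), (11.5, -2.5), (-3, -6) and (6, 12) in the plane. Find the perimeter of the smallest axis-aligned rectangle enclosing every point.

65

Width = max x − min x = 11.5 − (-3) = 14.5.
Height = max y − min y = 12 − (-6) = 18.
Perimeter = 2(14.5 + 18) = 65.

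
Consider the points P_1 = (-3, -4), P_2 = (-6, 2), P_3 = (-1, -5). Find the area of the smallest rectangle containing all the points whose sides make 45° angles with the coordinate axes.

In coordinates u = x + y, v = x − y the rectangle is axis-aligned; the map (x,y)→(u,v) scales areas by 2.
u-values: -7, -4, -6; range = -4 − (-7) = 3.
v-values: 1, -8, 4; range = 4 − (-8) = 12.
Area = (3 × 12) / 2 = 18.

18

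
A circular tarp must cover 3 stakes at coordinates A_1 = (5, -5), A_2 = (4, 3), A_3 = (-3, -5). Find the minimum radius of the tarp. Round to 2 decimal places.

5.36

Side lengths²: A_1A_2² = 65, A_1A_3² = 64, A_2A_3² = 113.
Since A_2A_3² = 113 < 65 + 64 = 129, the triangle is acute, so the smallest enclosing circle is the circumcircle.
Circumcentre = (1, -1.4375), r² = 28.69140625.
r = √(28.69140625) ≈ 5.36.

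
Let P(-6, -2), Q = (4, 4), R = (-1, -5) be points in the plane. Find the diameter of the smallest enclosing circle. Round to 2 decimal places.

Side lengths²: PQ² = 136, PR² = 34, QR² = 106.
Since PQ² = 136 < 106 + 34 = 140, the triangle is acute, so the smallest enclosing circle is the circumcircle.
Circumcentre = (-0.9, 5/6), r² = 15317/450.
Diameter = 2r = 2√(15317/450) ≈ 11.67.

11.67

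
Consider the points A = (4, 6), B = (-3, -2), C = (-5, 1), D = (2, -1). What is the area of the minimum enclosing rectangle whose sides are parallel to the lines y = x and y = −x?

In coordinates u = x + y, v = x − y the rectangle is axis-aligned; the map (x,y)→(u,v) scales areas by 2.
u-values: 10, -5, -4, 1; range = 10 − (-5) = 15.
v-values: -2, -1, -6, 3; range = 3 − (-6) = 9.
Area = (15 × 9) / 2 = 67.5.

67.5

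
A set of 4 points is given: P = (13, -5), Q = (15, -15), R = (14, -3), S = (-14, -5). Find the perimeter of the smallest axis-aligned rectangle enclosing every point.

82

Width = max x − min x = 15 − (-14) = 29.
Height = max y − min y = -3 − (-15) = 12.
Perimeter = 2(29 + 12) = 82.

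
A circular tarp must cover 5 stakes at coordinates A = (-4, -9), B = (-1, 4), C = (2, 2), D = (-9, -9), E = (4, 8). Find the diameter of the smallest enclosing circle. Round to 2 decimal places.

The minimum enclosing circle of a finite set is fixed by two of the points (as a diameter) or three (as a circumcircle).
The farthest pair is D–E with squared distance 458. The circle on this segment as diameter has centre (-2.5, -0.5) and r² = 458/4 = 114.5.
Check A: distance² to centre = 74.5 ≤ 114.5, so it lies inside.
All remaining points lie in this disk, and no smaller disk contains both endpoints, so this is the minimum enclosing circle.
Diameter = 2r = 2√(114.5) ≈ 21.40.

21.40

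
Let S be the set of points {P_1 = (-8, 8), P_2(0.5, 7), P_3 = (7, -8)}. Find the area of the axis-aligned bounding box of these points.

x ranges over [-8, 7], width 15.
y ranges over [-8, 8], height 16.
Area = 15 × 16 = 240.

240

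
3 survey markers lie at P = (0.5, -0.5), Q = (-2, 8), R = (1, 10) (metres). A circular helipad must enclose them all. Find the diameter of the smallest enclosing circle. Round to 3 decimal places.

Side lengths²: PQ² = 78.5, PR² = 110.5, QR² = 13.
Since PR² = 110.5 ≥ 78.5 + 13 = 91.5, the angle opposite PR is not acute, so the smallest enclosing circle has PR as diameter.
Centre = midpoint of PR = (0.75, 4.75), r² = 110.5/4 = 27.625.
Diameter = 2r = 2√(27.625) ≈ 10.512.

10.512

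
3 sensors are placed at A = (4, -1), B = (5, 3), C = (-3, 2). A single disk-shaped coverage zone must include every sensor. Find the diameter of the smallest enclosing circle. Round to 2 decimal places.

Side lengths²: AB² = 17, AC² = 58, BC² = 65.
Since BC² = 65 < 58 + 17 = 75, the triangle is acute, so the smallest enclosing circle is the circumcircle.
Circumcentre = (67/62, 115/62), r² = 32045/1922.
Diameter = 2r = 2√(32045/1922) ≈ 8.17.

8.17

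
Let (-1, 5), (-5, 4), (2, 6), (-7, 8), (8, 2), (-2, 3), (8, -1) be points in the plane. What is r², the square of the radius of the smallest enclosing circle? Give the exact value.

The farthest pair is (-7, 8)–(8, -1) with squared distance 306. The circle on this segment as diameter has centre (0.5, 3.5) and r² = 306/4 = 76.5.
Check (-1, 5): distance² to centre = 4.5 ≤ 76.5, so it lies inside.
All remaining points lie in this disk, and no smaller disk contains both endpoints, so this is the minimum enclosing circle.

76.5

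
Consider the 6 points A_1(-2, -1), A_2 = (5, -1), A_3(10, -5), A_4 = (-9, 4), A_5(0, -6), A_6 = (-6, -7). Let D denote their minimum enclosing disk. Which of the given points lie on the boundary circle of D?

A_3, A_4

By Welzl's lemma the MEC is supported by two points (diametrically opposite) or three points (on a circumcircle).
The farthest pair is A_3–A_4 with squared distance 442. The circle on this segment as diameter has centre (0.5, -0.5) and r² = 442/4 = 110.5.
Check A_1: distance² to centre = 6.5 ≤ 110.5, so it lies inside.
All remaining points lie in this disk, and no smaller disk contains both endpoints, so this is the minimum enclosing circle.
The points at distance exactly r from the centre are A_3, A_4 — 2 points.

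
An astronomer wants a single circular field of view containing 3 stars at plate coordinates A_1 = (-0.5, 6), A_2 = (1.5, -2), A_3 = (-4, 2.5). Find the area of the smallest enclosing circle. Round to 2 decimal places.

53.94

Side lengths²: A_1A_2² = 68, A_1A_3² = 24.5, A_2A_3² = 50.5.
Since A_1A_2² = 68 < 50.5 + 24.5 = 75, the triangle is acute, so the smallest enclosing circle is the circumcircle.
Circumcentre = (0.1, 1.9), r² = 17.17.
Area = π·r² = π·17.17 ≈ 53.94.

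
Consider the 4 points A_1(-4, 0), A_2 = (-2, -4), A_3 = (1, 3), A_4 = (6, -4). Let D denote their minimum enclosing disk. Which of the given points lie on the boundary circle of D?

A_1, A_4

The minimum enclosing circle of a finite set is fixed by two of the points (as a diameter) or three (as a circumcircle).
The farthest pair is A_1–A_4 with squared distance 116. The circle on this segment as diameter has centre (1, -2) and r² = 116/4 = 29.
Check A_2: distance² to centre = 13 ≤ 29, so it lies inside.
All remaining points lie in this disk, and no smaller disk contains both endpoints, so this is the minimum enclosing circle.
The points at distance exactly r from the centre are A_1, A_4 — 2 points.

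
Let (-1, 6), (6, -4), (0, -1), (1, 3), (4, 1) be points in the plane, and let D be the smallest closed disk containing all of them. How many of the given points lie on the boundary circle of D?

2

The farthest pair is (-1, 6)–(6, -4) with squared distance 149. The circle on this segment as diameter has centre (2.5, 1) and r² = 149/4 = 37.25.
Check (0, -1): distance² to centre = 10.25 ≤ 37.25, so it lies inside.
All remaining points lie in this disk, and no smaller disk contains both endpoints, so this is the minimum enclosing circle.
The points at distance exactly r from the centre are (-1, 6), (6, -4) — 2 points.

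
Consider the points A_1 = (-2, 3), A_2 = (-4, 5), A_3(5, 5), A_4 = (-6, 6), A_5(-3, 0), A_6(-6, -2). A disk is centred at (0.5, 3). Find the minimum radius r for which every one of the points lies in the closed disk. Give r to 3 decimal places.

8.201

The required radius is the distance from (0.5, 3) to the farthest point.
Squared distances: 6.25, 24.25, 24.25, 51.25, 21.25, 67.25.
Maximum is 67.25, attained at A_6.
r = √(67.25) ≈ 8.201.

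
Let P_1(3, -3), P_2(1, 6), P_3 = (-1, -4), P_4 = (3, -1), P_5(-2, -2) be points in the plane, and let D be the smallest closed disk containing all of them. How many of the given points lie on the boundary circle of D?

2

The farthest pair is P_2–P_3 with squared distance 104. The circle on this segment as diameter has centre (0, 1) and r² = 104/4 = 26.
Check P_1: distance² to centre = 25 ≤ 26, so it lies inside.
All remaining points lie in this disk, and no smaller disk contains both endpoints, so this is the minimum enclosing circle.
The points at distance exactly r from the centre are P_2, P_3 — 2 points.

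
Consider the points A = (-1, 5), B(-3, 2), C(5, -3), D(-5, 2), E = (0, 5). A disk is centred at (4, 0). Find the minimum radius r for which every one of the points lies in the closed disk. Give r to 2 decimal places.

The required radius is the distance from (4, 0) to the farthest point.
Squared distances: 50, 53, 10, 85, 41.
Maximum is 85, attained at D.
r = √85 ≈ 9.22.

9.22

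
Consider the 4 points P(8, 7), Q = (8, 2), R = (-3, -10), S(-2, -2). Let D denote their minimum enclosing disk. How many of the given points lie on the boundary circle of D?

2

The minimum enclosing circle of a finite set is fixed by two of the points (as a diameter) or three (as a circumcircle).
The farthest pair is P–R with squared distance 410. The circle on this segment as diameter has centre (2.5, -1.5) and r² = 410/4 = 102.5.
Check Q: distance² to centre = 42.5 ≤ 102.5, so it lies inside.
All remaining points lie in this disk, and no smaller disk contains both endpoints, so this is the minimum enclosing circle.
The points at distance exactly r from the centre are P, R — 2 points.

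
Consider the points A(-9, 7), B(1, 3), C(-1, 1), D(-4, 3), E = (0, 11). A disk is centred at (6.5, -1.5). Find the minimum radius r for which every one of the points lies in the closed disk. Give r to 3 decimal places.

17.678

The required radius is the distance from (6.5, -1.5) to the farthest point.
Squared distances: 312.5, 50.5, 62.5, 130.5, 198.5.
Maximum is 312.5, attained at A.
r = √(312.5) ≈ 17.678.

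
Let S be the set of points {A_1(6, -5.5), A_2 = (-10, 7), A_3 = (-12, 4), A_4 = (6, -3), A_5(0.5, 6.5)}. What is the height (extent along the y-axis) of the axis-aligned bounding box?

max y = 7, min y = -5.5, so height = 12.5.

12.5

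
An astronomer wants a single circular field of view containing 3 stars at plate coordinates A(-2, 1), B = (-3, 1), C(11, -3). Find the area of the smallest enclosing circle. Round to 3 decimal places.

166.504

Side lengths²: AB² = 1, AC² = 185, BC² = 212.
Since BC² = 212 ≥ 185 + 1 = 186, the angle opposite BC is not acute, so the smallest enclosing circle has BC as diameter.
Centre = midpoint of BC = (4, -1), r² = 212/4 = 53.
Area = π·r² = π·53 ≈ 166.504.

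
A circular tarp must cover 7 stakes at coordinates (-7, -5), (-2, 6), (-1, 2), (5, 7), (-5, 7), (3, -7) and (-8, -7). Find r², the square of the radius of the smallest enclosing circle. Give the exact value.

A smallest enclosing disk is always determined by at most three of the input points on its boundary.
The farthest pair is (5, 7)–(-8, -7) with squared distance 365. The circle on this segment as diameter has centre (-1.5, 0) and r² = 365/4 = 91.25.
Check (-7, -5): distance² to centre = 55.25 ≤ 91.25, so it lies inside.
All remaining points lie in this disk, and no smaller disk contains both endpoints, so this is the minimum enclosing circle.

91.25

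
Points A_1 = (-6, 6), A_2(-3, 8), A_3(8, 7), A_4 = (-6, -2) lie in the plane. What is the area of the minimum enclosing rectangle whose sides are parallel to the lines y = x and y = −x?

In coordinates u = x + y, v = x − y the rectangle is axis-aligned; the map (x,y)→(u,v) scales areas by 2.
u-values: 0, 5, 15, -8; range = 15 − (-8) = 23.
v-values: -12, -11, 1, -4; range = 1 − (-12) = 13.
Area = (23 × 13) / 2 = 149.5.

149.5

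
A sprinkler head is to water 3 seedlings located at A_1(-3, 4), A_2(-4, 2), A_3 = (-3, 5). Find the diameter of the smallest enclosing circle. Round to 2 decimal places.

Side lengths²: A_1A_2² = 5, A_1A_3² = 1, A_2A_3² = 10.
Since A_2A_3² = 10 ≥ 5 + 1 = 6, the angle opposite A_2A_3 is not acute, so the smallest enclosing circle has A_2A_3 as diameter.
Centre = midpoint of A_2A_3 = (-3.5, 3.5), r² = 10/4 = 2.5.
Diameter = 2r = 2√(2.5) ≈ 3.16.

3.16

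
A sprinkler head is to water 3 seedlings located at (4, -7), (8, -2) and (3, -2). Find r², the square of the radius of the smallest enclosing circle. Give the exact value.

10.66

Call the three points A, B, C in the order given.
Side lengths²: AB² = 41, AC² = 26, BC² = 25.
Since AB² = 41 < 26 + 25 = 51, the triangle is acute, so the smallest enclosing circle is the circumcircle.
Circumcentre = (5.5, -4.1), r² = 10.66.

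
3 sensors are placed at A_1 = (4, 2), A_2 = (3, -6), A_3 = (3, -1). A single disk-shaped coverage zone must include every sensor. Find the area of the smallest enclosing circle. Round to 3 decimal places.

Side lengths²: A_1A_2² = 65, A_1A_3² = 10, A_2A_3² = 25.
Since A_1A_2² = 65 ≥ 25 + 10 = 35, the angle opposite A_1A_2 is not acute, so the smallest enclosing circle has A_1A_2 as diameter.
Centre = midpoint of A_1A_2 = (3.5, -2), r² = 65/4 = 16.25.
Area = π·r² = π·16.25 ≈ 51.051.

51.051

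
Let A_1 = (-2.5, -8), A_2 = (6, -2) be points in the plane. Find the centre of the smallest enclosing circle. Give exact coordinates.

The smallest circle enclosing two points has them as diameter endpoints.
Centre = midpoint = (1.75, -5); r² = |A_1A_2|²/4 = 108.25/4 = 27.0625.
Centre = (1.75, -5).

(1.75, -5)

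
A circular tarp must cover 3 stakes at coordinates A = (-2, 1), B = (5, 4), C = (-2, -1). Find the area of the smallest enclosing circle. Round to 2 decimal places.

Side lengths²: AB² = 58, AC² = 4, BC² = 74.
Since BC² = 74 ≥ 58 + 4 = 62, the angle opposite BC is not acute, so the smallest enclosing circle has BC as diameter.
Centre = midpoint of BC = (1.5, 1.5), r² = 74/4 = 18.5.
Area = π·r² = π·18.5 ≈ 58.12.

58.12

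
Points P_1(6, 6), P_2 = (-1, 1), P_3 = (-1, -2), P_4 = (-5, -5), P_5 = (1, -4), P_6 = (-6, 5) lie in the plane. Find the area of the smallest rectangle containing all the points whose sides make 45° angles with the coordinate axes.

176

In coordinates u = x + y, v = x − y the rectangle is axis-aligned; the map (x,y)→(u,v) scales areas by 2.
u-values: 12, 0, -3, -10, -3, -1; range = 12 − (-10) = 22.
v-values: 0, -2, 1, 0, 5, -11; range = 5 − (-11) = 16.
Area = (22 × 16) / 2 = 176.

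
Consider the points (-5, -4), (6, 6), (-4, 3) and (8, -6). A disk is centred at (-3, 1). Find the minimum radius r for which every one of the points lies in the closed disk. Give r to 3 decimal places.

13.038

The required radius is the distance from (-3, 1) to the farthest point.
Squared distances: 29, 106, 5, 170.
Maximum is 170, attained at (8, -6).
r = √170 ≈ 13.038.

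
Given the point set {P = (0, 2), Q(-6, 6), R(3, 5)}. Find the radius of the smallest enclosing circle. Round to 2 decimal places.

Side lengths²: PQ² = 52, PR² = 18, QR² = 82.
Since QR² = 82 ≥ 52 + 18 = 70, the angle opposite QR is not acute, so the smallest enclosing circle has QR as diameter.
Centre = midpoint of QR = (-1.5, 5.5), r² = 82/4 = 20.5.
r = √(20.5) ≈ 4.53.

4.53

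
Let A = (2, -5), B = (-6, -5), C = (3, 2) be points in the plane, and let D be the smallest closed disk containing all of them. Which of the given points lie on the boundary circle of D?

Side lengths²: AB² = 64, AC² = 50, BC² = 130.
Since BC² = 130 ≥ 64 + 50 = 114, the angle opposite BC is not acute, so the smallest enclosing circle has BC as diameter.
Centre = midpoint of BC = (-1.5, -1.5), r² = 130/4 = 32.5.
The points at distance exactly r from the centre are B, C — 2 points.

B, C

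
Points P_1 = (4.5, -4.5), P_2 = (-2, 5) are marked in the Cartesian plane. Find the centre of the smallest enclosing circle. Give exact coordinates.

The smallest circle enclosing two points has them as diameter endpoints.
Centre = midpoint = (1.25, 0.25); r² = |P_1P_2|²/4 = 132.5/4 = 33.125.
Centre = (1.25, 0.25).

(1.25, 0.25)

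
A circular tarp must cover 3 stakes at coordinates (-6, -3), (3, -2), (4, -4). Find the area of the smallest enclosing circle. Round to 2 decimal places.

79.33

Call the three points A, B, C in the order given.
Side lengths²: AB² = 82, AC² = 101, BC² = 5.
Since AC² = 101 ≥ 82 + 5 = 87, the angle opposite AC is not acute, so the smallest enclosing circle has AC as diameter.
Centre = midpoint of AC = (-1, -3.5), r² = 101/4 = 25.25.
Area = π·r² = π·25.25 ≈ 79.33.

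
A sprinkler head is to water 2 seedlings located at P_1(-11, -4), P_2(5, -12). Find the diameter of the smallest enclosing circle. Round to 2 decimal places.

17.89

The smallest circle enclosing two points has them as diameter endpoints.
Centre = midpoint = (-3, -8); r² = |P_1P_2|²/4 = 320/4 = 80.
Diameter = 2r = 2√80 ≈ 17.89.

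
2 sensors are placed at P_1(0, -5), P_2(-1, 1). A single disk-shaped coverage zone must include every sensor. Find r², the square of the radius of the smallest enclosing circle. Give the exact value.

9.25

The smallest circle enclosing two points has them as diameter endpoints.
Centre = midpoint = (-0.5, -2); r² = |P_1P_2|²/4 = 37/4 = 9.25.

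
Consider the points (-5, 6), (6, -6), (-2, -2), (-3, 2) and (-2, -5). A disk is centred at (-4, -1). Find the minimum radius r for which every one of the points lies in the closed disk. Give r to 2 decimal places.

11.18

The required radius is the distance from (-4, -1) to the farthest point.
Squared distances: 50, 125, 5, 10, 20.
Maximum is 125, attained at (6, -6).
r = √125 ≈ 11.18.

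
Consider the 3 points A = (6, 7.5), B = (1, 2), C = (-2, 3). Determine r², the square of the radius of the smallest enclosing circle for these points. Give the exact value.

21.0625

Side lengths²: AB² = 55.25, AC² = 84.25, BC² = 10.
Since AC² = 84.25 ≥ 55.25 + 10 = 65.25, the angle opposite AC is not acute, so the smallest enclosing circle has AC as diameter.
Centre = midpoint of AC = (2, 5.25), r² = 84.25/4 = 21.0625.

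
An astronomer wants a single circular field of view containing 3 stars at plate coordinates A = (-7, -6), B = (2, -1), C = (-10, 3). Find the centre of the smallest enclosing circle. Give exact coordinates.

(-4.375, -0.125)

Side lengths²: AB² = 106, AC² = 90, BC² = 160.
Since BC² = 160 < 106 + 90 = 196, the triangle is acute, so the smallest enclosing circle is the circumcircle.
Circumcentre = (-4.375, -0.125), r² = 41.40625.
Centre = (-4.375, -0.125).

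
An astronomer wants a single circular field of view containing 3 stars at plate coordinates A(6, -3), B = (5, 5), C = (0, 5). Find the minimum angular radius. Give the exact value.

5

Side lengths²: AB² = 65, AC² = 100, BC² = 25.
Since AC² = 100 ≥ 65 + 25 = 90, the angle opposite AC is not acute, so the smallest enclosing circle has AC as diameter.
Centre = midpoint of AC = (3, 1), r² = 100/4 = 25.
r = √25 = 5.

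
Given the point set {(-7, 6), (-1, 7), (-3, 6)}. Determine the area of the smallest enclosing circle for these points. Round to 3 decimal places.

29.060

Call the three points A, B, C in the order given.
Side lengths²: AB² = 37, AC² = 16, BC² = 5.
Since AB² = 37 ≥ 16 + 5 = 21, the angle opposite AB is not acute, so the smallest enclosing circle has AB as diameter.
Centre = midpoint of AB = (-4, 6.5), r² = 37/4 = 9.25.
Area = π·r² = π·9.25 ≈ 29.060.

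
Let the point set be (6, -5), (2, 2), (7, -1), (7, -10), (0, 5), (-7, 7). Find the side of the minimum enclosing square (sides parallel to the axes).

17

The bounding box has width 14 and height 17.
An axis-aligned square enclosing the set must have side ≥ max(width, height).
So the minimum side is max(14, 17) = 17.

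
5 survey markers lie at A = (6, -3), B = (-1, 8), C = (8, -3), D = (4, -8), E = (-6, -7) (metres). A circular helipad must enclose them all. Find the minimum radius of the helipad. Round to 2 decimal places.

By Welzl's lemma the MEC is supported by two points (diametrically opposite) or three points (on a circumcircle).
The minimum enclosing circle is determined by three boundary points: B, C, E.
Their circumcentre is (-5/19, -11/19) with r² = 26765/361.
The farthest remaining point D is at distance² 26442/361 ≤ 26765/361.
r = √(26765/361) ≈ 8.61.

8.61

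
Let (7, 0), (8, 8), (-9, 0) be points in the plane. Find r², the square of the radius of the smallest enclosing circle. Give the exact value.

Call the three points A, B, C in the order given.
Side lengths²: AB² = 65, AC² = 256, BC² = 353.
Since BC² = 353 ≥ 256 + 65 = 321, the angle opposite BC is not acute, so the smallest enclosing circle has BC as diameter.
Centre = midpoint of BC = (-0.5, 4), r² = 353/4 = 88.25.

88.25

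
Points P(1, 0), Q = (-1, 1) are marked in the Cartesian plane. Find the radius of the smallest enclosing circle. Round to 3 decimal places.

The smallest circle enclosing two points has them as diameter endpoints.
Centre = midpoint = (0, 0.5); r² = |PQ|²/4 = 5/4 = 1.25.
r = √(1.25) ≈ 1.118.

1.118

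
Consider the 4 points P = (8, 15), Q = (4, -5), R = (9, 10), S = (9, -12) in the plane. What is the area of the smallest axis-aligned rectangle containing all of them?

x ranges over [4, 9], width 5.
y ranges over [-12, 15], height 27.
Area = 5 × 27 = 135.

135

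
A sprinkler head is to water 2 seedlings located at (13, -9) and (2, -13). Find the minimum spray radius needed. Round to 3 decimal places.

5.852

The smallest circle enclosing two points has them as diameter endpoints.
Centre = midpoint = (7.5, -11); r² = |(13, -9)−(2, -13)|²/4 = 137/4 = 34.25.
r = √(34.25) ≈ 5.852.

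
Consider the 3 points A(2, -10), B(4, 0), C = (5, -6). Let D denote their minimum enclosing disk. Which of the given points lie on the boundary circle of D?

A, B

Side lengths²: AB² = 104, AC² = 25, BC² = 37.
Since AB² = 104 ≥ 37 + 25 = 62, the angle opposite AB is not acute, so the smallest enclosing circle has AB as diameter.
Centre = midpoint of AB = (3, -5), r² = 104/4 = 26.
The points at distance exactly r from the centre are A, B — 2 points.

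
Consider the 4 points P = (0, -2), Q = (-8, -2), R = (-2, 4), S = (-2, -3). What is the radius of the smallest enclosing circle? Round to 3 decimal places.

A smallest enclosing disk is always determined by at most three of the input points on its boundary.
The minimum enclosing circle is determined by three boundary points: P, Q, R.
Their circumcentre is (-4, 0) with r² = 20.
The farthest remaining point S is at distance² 13 ≤ 20.
r = √20 ≈ 4.472.

4.472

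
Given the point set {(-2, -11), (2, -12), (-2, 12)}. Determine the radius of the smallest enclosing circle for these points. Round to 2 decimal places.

Call the three points A, B, C in the order given.
Side lengths²: AB² = 17, AC² = 529, BC² = 592.
Since BC² = 592 ≥ 529 + 17 = 546, the angle opposite BC is not acute, so the smallest enclosing circle has BC as diameter.
Centre = midpoint of BC = (0, 0), r² = 592/4 = 148.
r = √148 ≈ 12.17.

12.17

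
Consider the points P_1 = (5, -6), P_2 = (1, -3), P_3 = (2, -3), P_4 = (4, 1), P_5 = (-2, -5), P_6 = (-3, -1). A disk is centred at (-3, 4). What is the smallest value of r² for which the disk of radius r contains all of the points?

164

The required radius is the distance from (-3, 4) to the farthest point.
Squared distances: 164, 65, 74, 58, 82, 25.
Maximum is 164, attained at P_1.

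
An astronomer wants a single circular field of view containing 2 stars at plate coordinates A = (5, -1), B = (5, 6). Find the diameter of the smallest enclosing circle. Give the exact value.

7

The smallest circle enclosing two points has them as diameter endpoints.
Centre = midpoint = (5, 2.5); r² = |AB|²/4 = 49/4 = 12.25.
Diameter = 2r = 2√(12.25) = 7.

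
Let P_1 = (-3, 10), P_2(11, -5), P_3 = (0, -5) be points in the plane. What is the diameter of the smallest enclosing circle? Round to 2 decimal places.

Side lengths²: P_1P_2² = 421, P_1P_3² = 234, P_2P_3² = 121.
Since P_1P_2² = 421 ≥ 234 + 121 = 355, the angle opposite P_1P_2 is not acute, so the smallest enclosing circle has P_1P_2 as diameter.
Centre = midpoint of P_1P_2 = (4, 2.5), r² = 421/4 = 105.25.
Diameter = 2r = 2√(105.25) ≈ 20.52.

20.52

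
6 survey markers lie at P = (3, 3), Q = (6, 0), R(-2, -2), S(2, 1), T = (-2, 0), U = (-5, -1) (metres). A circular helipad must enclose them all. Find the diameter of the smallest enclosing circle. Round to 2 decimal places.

A smallest enclosing disk is always determined by at most three of the input points on its boundary.
The farthest pair is Q–U with squared distance 122. The circle on this segment as diameter has centre (0.5, -0.5) and r² = 122/4 = 30.5.
Check P: distance² to centre = 18.5 ≤ 30.5, so it lies inside.
All remaining points lie in this disk, and no smaller disk contains both endpoints, so this is the minimum enclosing circle.
Diameter = 2r = 2√(30.5) ≈ 11.05.

11.05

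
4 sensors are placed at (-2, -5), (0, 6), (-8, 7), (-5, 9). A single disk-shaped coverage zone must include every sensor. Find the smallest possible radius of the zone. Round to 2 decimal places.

A smallest enclosing disk is always determined by at most three of the input points on its boundary.
The farthest pair is (-2, -5)–(-5, 9) with squared distance 205. The circle on this segment as diameter has centre (-3.5, 2) and r² = 205/4 = 51.25.
Check (0, 6): distance² to centre = 28.25 ≤ 51.25, so it lies inside.
All remaining points lie in this disk, and no smaller disk contains both endpoints, so this is the minimum enclosing circle.
r = √(51.25) ≈ 7.16.

7.16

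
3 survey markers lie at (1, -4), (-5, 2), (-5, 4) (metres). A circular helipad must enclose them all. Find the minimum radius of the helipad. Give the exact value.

Call the three points A, B, C in the order given.
Side lengths²: AB² = 72, AC² = 100, BC² = 4.
Since AC² = 100 ≥ 72 + 4 = 76, the angle opposite AC is not acute, so the smallest enclosing circle has AC as diameter.
Centre = midpoint of AC = (-2, 0), r² = 100/4 = 25.
r = √25 = 5.

5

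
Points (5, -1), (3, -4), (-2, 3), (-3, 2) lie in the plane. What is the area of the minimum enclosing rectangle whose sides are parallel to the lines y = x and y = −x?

30

In coordinates u = x + y, v = x − y the rectangle is axis-aligned; the map (x,y)→(u,v) scales areas by 2.
u-values: 4, -1, 1, -1; range = 4 − (-1) = 5.
v-values: 6, 7, -5, -5; range = 7 − (-5) = 12.
Area = (5 × 12) / 2 = 30.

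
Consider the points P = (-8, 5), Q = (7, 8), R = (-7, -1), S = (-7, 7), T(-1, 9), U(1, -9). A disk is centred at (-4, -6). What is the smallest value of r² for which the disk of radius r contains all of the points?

317

The required radius is the distance from (-4, -6) to the farthest point.
Squared distances: 137, 317, 34, 178, 234, 34.
Maximum is 317, attained at Q.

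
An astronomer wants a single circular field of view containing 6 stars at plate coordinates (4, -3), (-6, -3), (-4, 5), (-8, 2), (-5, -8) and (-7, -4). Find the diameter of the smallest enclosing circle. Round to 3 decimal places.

13.560

A smallest enclosing disk is always determined by at most three of the input points on its boundary.
The minimum enclosing circle is determined by three boundary points: (4, -3), (-4, 5), (-5, -8).
Their circumcentre is (-37/14, -23/14) with r² = 4505/98.
The farthest remaining point (-8, 2) is at distance² 4113/98 ≤ 4505/98.
Diameter = 2r = 2√(4505/98) ≈ 13.560.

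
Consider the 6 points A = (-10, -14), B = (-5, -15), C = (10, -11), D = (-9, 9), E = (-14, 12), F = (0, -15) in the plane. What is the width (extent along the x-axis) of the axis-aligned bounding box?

max x = 10, min x = -14, so width = 24.

24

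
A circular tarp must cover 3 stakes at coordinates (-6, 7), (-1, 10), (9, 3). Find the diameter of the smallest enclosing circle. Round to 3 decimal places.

Call the three points A, B, C in the order given.
Side lengths²: AB² = 34, AC² = 241, BC² = 149.
Since AC² = 241 ≥ 149 + 34 = 183, the angle opposite AC is not acute, so the smallest enclosing circle has AC as diameter.
Centre = midpoint of AC = (1.5, 5), r² = 241/4 = 60.25.
Diameter = 2r = 2√(60.25) ≈ 15.524.

15.524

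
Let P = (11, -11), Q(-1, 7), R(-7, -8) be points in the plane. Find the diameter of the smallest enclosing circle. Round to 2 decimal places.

22.14

Side lengths²: PQ² = 468, PR² = 333, QR² = 261.
Since PQ² = 468 < 333 + 261 = 594, the triangle is acute, so the smallest enclosing circle is the circumcircle.
Circumcentre = (3.03125, -3.3125), r² = 122.5986328125.
Diameter = 2r = 2√(122.5986328125) ≈ 22.14.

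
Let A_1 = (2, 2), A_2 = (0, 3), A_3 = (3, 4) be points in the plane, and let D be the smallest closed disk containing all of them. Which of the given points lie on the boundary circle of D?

Side lengths²: A_1A_2² = 5, A_1A_3² = 5, A_2A_3² = 10.
Since A_2A_3² = 10 ≥ 5 + 5 = 10, the angle opposite A_2A_3 is not acute, so the smallest enclosing circle has A_2A_3 as diameter.
Centre = midpoint of A_2A_3 = (1.5, 3.5), r² = 10/4 = 2.5.
The points at distance exactly r from the centre are A_1, A_2, A_3 — 3 points.

A_1, A_2, A_3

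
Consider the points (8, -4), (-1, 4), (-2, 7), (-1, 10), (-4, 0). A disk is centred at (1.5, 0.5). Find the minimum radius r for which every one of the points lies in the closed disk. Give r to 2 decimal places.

The required radius is the distance from (1.5, 0.5) to the farthest point.
Squared distances: 62.5, 18.5, 54.5, 96.5, 30.5.
Maximum is 96.5, attained at (-1, 10).
r = √(96.5) ≈ 9.82.

9.82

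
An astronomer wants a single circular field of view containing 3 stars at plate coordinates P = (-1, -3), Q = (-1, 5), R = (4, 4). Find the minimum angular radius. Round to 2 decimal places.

4.39

Side lengths²: PQ² = 64, PR² = 74, QR² = 26.
Since PR² = 74 < 64 + 26 = 90, the triangle is acute, so the smallest enclosing circle is the circumcircle.
Circumcentre = (0.8, 1), r² = 19.24.
r = √(19.24) ≈ 4.39.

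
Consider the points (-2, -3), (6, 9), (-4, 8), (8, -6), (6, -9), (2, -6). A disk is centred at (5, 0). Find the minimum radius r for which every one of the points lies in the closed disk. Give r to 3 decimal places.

The required radius is the distance from (5, 0) to the farthest point.
Squared distances: 58, 82, 145, 45, 82, 45.
Maximum is 145, attained at (-4, 8).
r = √145 ≈ 12.042.

12.042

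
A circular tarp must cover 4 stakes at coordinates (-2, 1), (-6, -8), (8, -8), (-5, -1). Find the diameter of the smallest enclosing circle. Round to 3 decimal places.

The minimum enclosing circle is determined by three boundary points: (-6, -8), (8, -8), (-5, -1).
Their circumcentre is (1, -38/7) with r² = 2725/49.
The farthest remaining point (-2, 1) is at distance² 2466/49 ≤ 2725/49.
Diameter = 2r = 2√(2725/49) ≈ 14.915.

14.915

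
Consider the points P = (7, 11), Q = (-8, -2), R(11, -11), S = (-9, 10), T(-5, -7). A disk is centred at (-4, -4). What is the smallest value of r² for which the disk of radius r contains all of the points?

346

The required radius is the distance from (-4, -4) to the farthest point.
Squared distances: 346, 20, 274, 221, 10.
Maximum is 346, attained at P.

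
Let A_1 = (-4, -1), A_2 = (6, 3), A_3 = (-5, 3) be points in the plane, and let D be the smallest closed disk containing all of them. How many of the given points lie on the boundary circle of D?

Side lengths²: A_1A_2² = 116, A_1A_3² = 17, A_2A_3² = 121.
Since A_2A_3² = 121 < 116 + 17 = 133, the triangle is acute, so the smallest enclosing circle is the circumcircle.
Circumcentre = (0.5, 2.25), r² = 30.8125.
The points at distance exactly r from the centre are A_1, A_2, A_3 — 3 points.

3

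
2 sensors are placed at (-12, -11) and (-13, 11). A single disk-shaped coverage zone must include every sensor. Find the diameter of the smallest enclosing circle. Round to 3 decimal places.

The smallest circle enclosing two points has them as diameter endpoints.
Centre = midpoint = (-12.5, 0); r² = |(-12, -11)−(-13, 11)|²/4 = 485/4 = 121.25.
Diameter = 2r = 2√(121.25) ≈ 22.023.

22.023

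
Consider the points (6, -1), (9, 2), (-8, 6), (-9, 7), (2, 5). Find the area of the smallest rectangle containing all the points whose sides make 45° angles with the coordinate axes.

In coordinates u = x + y, v = x − y the rectangle is axis-aligned; the map (x,y)→(u,v) scales areas by 2.
u-values: 5, 11, -2, -2, 7; range = 11 − (-2) = 13.
v-values: 7, 7, -14, -16, -3; range = 7 − (-16) = 23.
Area = (13 × 23) / 2 = 149.5.

149.5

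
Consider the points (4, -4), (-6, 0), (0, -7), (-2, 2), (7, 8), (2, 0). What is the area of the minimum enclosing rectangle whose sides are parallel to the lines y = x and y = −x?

In coordinates u = x + y, v = x − y the rectangle is axis-aligned; the map (x,y)→(u,v) scales areas by 2.
u-values: 0, -6, -7, 0, 15, 2; range = 15 − (-7) = 22.
v-values: 8, -6, 7, -4, -1, 2; range = 8 − (-6) = 14.
Area = (22 × 14) / 2 = 154.

154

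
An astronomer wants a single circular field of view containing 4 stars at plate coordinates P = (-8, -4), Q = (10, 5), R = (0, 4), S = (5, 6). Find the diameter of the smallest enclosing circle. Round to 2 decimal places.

By Welzl's lemma the MEC is supported by two points (diametrically opposite) or three points (on a circumcircle).
The farthest pair is P–Q with squared distance 405. The circle on this segment as diameter has centre (1, 0.5) and r² = 405/4 = 101.25.
Check R: distance² to centre = 13.25 ≤ 101.25, so it lies inside.
All remaining points lie in this disk, and no smaller disk contains both endpoints, so this is the minimum enclosing circle.
Diameter = 2r = 2√(101.25) ≈ 20.12.

20.12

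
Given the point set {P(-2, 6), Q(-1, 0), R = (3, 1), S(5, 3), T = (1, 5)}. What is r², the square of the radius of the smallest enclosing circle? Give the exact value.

By Welzl's lemma the MEC is supported by two points (diametrically opposite) or three points (on a circumcircle).
The minimum enclosing circle is determined by three boundary points: P, Q, S.
Their circumcentre is (27/26, 89/26) with r² = 5365/338.
The farthest remaining point R is at distance² 3285/338 ≤ 5365/338.

5365/338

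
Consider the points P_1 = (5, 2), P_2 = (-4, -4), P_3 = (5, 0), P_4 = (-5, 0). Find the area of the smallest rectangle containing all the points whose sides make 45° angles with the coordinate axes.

75

In coordinates u = x + y, v = x − y the rectangle is axis-aligned; the map (x,y)→(u,v) scales areas by 2.
u-values: 7, -8, 5, -5; range = 7 − (-8) = 15.
v-values: 3, 0, 5, -5; range = 5 − (-5) = 10.
Area = (15 × 10) / 2 = 75.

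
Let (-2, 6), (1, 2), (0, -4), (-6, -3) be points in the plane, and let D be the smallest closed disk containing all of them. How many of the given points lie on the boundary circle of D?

3

A smallest enclosing disk is always determined by at most three of the input points on its boundary.
The minimum enclosing circle is determined by three boundary points: (-2, 6), (0, -4), (-6, -3).
Their circumcentre is (-133/58, 43/58) with r² = 46657/1682.
The farthest remaining point (1, 2) is at distance² 20905/1682 ≤ 46657/1682.
The points at distance exactly r from the centre are (-2, 6), (0, -4), (-6, -3) — 3 points.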